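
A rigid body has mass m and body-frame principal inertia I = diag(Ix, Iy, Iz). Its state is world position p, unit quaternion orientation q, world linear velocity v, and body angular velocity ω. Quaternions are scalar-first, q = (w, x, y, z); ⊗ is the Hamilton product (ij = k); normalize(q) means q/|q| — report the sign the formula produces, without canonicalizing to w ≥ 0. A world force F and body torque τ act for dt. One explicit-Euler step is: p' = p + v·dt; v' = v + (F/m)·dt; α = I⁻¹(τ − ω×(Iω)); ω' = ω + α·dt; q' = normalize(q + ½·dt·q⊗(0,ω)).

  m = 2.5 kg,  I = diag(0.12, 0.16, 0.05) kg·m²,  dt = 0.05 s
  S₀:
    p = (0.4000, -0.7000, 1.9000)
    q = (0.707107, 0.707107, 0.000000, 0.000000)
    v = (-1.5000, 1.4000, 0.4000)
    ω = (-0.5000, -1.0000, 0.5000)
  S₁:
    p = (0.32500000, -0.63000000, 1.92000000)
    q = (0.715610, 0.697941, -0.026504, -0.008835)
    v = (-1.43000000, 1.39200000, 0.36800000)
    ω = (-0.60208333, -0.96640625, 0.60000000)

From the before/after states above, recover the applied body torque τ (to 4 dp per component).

τ = (-0.1900, 0.0900, 0.1200)

Δω = ω₁−ω₀ = (-0.10208333, 0.03359375, 0.10000000)
applied torque τ = (-0.1900, 0.0900, 0.1200)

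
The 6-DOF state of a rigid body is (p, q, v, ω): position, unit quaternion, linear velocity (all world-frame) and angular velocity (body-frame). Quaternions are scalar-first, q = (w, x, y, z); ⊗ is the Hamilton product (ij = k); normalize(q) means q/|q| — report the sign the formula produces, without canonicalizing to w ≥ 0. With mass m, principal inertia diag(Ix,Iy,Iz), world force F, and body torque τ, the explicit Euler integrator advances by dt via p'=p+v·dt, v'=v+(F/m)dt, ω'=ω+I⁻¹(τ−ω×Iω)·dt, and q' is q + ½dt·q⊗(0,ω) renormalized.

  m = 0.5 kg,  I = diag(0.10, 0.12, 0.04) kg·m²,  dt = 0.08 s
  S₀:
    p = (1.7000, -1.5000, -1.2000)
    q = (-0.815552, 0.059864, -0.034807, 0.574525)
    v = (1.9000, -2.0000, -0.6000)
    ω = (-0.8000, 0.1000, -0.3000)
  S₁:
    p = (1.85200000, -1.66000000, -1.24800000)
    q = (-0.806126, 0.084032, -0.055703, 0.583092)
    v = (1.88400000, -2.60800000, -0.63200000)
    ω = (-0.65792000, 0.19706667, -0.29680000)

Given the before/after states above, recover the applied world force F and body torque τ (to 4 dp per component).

F = (-0.1000, -3.8000, -0.2000)
τ = (0.1800, 0.1600, 0.0000)

ω₁ − ω₀ = (0.14208000, 0.09706667, 0.00320000)
τ = I·(Δω/dt) + ω₀×(Iω₀) = (0.1800, 0.1600, 0.0000)
velocity change Δv = (-0.01600000, -0.60800000, -0.03200000)
m·(v₁−v₀)/dt = (-0.1000, -3.8000, -0.2000)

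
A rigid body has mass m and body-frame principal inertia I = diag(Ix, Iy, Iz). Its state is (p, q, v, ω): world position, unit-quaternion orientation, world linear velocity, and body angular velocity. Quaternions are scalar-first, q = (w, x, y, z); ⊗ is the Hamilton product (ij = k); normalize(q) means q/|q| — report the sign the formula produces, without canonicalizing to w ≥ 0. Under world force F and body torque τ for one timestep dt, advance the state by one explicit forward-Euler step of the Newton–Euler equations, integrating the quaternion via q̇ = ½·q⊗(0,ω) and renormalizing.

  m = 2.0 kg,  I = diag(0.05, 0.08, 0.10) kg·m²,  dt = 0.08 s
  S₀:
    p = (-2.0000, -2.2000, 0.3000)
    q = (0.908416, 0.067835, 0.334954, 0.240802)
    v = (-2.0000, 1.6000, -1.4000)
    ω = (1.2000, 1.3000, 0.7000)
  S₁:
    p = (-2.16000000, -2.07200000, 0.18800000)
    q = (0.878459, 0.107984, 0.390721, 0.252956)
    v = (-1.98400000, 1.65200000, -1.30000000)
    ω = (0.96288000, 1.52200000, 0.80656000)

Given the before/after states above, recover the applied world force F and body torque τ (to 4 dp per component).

F = (0.4000, 1.3000, 2.5000)
τ = (-0.1300, 0.1800, 0.1800)

ω₁ − ω₀ = (-0.23712000, 0.22200000, 0.10656000)
gyro term ω₀×Iω₀ = (0.0182, -0.0420, 0.0468)
applied torque τ = (-0.1300, 0.1800, 0.1800)
velocity change Δv = (0.01600000, 0.05200000, 0.10000000)
F = m·Δv/dt = (0.4000, 1.3000, 2.5000)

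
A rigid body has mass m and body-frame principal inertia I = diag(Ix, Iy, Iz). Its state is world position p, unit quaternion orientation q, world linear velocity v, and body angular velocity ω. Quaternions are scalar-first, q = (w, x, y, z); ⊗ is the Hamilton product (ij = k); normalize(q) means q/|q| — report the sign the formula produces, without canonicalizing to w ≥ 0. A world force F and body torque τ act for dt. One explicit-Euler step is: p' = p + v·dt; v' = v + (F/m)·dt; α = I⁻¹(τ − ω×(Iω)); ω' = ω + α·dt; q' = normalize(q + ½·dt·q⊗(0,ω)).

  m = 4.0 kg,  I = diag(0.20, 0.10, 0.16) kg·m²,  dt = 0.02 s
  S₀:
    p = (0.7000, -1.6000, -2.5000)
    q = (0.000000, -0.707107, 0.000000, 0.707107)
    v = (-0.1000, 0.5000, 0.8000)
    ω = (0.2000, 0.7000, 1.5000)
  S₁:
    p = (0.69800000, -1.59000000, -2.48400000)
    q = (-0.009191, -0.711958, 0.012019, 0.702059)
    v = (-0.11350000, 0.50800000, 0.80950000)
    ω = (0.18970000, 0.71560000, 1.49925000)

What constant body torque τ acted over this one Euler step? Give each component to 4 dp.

τ = (-0.0400, 0.0900, -0.0200)

rate change Δω = (-0.01030000, 0.01560000, -0.00075000)
precession coupling = (0.0630, 0.0120, -0.0140)
I·α + gyro = (-0.0400, 0.0900, -0.0200)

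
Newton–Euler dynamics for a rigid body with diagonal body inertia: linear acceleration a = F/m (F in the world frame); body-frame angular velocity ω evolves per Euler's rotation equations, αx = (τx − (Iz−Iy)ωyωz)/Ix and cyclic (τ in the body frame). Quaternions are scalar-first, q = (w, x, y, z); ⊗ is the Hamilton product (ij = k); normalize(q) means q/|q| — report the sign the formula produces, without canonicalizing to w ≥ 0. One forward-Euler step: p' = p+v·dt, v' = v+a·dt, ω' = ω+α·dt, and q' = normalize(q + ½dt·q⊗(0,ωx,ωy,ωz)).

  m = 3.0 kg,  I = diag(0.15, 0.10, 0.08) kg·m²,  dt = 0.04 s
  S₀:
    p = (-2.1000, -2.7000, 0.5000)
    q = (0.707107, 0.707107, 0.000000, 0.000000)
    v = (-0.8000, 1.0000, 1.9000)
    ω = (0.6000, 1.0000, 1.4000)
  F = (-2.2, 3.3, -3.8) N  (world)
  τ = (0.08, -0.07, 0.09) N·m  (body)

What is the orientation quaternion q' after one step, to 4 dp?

q' = (0.6982, 0.7151, -0.0057, 0.0339)

Hamilton product q⊗(0,ω) = (-0.4242642, 0.4242642, -0.2828428, 1.6970568)
q + ½dt·q⊗(0,ω), renormalized = (0.6982, 0.7151, -0.0057, 0.0339)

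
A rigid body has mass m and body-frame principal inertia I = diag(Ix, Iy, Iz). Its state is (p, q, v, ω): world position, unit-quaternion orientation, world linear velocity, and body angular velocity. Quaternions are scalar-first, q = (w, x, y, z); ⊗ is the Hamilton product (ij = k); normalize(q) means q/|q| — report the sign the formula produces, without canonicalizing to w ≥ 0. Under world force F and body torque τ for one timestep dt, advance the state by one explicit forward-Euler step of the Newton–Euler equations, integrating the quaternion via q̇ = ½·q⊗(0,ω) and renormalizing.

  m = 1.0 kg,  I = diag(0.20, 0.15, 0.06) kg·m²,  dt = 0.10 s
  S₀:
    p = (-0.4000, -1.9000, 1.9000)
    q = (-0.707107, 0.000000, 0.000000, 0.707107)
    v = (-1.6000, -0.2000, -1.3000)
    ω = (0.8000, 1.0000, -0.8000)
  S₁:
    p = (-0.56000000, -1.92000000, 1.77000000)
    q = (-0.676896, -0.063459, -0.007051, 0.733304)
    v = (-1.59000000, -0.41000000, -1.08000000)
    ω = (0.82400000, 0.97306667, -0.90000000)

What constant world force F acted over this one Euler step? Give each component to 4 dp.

F = (0.1000, -2.1000, 2.2000)

Δv = v₁−v₀ = (0.01000000, -0.21000000, 0.22000000)
F = m·Δv/dt = (0.1000, -2.1000, 2.2000)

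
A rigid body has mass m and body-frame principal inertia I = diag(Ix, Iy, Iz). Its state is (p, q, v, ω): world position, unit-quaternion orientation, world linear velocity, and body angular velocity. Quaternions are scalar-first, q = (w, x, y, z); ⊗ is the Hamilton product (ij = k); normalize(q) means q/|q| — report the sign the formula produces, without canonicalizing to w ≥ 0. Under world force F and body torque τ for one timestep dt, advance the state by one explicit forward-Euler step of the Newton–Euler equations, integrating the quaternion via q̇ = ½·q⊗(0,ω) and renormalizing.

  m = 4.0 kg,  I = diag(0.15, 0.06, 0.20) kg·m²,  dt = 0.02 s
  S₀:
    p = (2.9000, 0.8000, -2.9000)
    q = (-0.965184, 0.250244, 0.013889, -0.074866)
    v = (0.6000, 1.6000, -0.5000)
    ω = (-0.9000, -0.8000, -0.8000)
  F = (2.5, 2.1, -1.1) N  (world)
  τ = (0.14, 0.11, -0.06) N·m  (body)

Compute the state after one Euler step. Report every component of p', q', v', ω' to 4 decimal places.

p' = (2.9120, 0.8320, -2.9100)
q' = (-0.9633, 0.2582, 0.0243, -0.0690)
v' = (0.6125, 1.6105, -0.5055)
ω' = (-0.8933, -0.7513, -0.7995)

p' = p + v·dt = (2.9120, 0.8320, -2.9100)
new velocity v' = (0.6125, 1.6105, -0.5055)
ω×(Iω) gyroscopic = (0.0896, -0.0360, -0.0648)
α = I⁻¹(τ − ω×Iω) = (0.3360, 2.4333, 0.0240)
ω' = ω + α·dt = (-0.8933, -0.7513, -0.7995)
2q̇ = q⊗(0,ω) = (0.1764380, 0.7976616, 1.0397218, 0.5844521)
q' = normalize(q + ½dt·q⊗(0,ω)) = (-0.9633, 0.2582, 0.0243, -0.0690)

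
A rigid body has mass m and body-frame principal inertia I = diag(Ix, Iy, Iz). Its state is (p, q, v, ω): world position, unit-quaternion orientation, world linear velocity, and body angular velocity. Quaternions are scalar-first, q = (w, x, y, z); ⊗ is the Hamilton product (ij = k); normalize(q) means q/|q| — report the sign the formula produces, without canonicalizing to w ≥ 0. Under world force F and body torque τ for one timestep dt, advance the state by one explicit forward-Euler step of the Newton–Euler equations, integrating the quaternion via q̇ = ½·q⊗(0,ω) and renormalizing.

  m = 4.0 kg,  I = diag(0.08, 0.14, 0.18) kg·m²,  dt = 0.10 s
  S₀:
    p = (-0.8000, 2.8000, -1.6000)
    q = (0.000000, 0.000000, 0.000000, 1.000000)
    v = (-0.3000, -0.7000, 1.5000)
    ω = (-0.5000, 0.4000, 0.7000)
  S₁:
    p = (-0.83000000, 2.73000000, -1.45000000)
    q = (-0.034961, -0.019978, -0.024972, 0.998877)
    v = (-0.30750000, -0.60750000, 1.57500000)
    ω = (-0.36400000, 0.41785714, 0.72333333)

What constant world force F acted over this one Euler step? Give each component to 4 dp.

F = (-0.3000, 3.7000, 3.0000)

velocity change Δv = (-0.00750000, 0.09250000, 0.07500000)
applied force F = (-0.3000, 3.7000, 3.0000)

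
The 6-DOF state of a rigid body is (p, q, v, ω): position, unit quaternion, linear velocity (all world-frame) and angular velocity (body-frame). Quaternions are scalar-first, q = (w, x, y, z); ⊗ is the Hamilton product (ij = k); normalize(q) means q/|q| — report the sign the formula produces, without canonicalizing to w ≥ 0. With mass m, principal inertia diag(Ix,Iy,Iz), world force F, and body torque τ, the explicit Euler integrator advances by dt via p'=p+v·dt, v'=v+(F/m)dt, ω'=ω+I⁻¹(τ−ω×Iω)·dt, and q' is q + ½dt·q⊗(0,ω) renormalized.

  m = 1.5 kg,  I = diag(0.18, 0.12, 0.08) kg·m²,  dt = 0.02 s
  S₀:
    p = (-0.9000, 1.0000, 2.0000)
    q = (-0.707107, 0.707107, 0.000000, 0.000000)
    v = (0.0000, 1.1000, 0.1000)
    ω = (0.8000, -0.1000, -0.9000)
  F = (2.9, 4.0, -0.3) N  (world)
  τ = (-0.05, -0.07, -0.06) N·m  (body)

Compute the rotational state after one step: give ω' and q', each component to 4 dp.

angular accel α = (-0.2578, 0.0167, -0.8100)
new body rate ω' = (0.7948, -0.0997, -0.9162)
Hamilton product q⊗(0,ω) = (-0.5656856, -0.5656856, 0.7071070, 0.5656856)
q + ½dt·q⊗(0,ω), renormalized = (-0.7127, 0.7014, 0.0071, 0.0057)

ω' = (0.7948, -0.0997, -0.9162)
q' = (-0.7127, 0.7014, 0.0071, 0.0057)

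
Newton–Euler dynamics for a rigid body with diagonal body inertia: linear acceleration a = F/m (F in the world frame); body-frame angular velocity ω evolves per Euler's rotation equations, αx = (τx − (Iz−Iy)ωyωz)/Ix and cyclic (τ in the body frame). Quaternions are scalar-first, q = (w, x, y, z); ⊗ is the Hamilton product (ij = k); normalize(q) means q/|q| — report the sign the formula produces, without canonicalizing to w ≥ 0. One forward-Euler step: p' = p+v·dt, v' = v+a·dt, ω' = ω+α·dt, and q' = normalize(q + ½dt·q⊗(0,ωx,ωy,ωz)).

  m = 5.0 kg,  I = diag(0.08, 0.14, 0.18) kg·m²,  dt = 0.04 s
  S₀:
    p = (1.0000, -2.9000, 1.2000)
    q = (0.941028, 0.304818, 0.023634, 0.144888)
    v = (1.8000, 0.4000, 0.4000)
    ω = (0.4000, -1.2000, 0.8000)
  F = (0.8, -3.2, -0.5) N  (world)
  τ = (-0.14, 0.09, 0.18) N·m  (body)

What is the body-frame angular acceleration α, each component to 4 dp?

α = (-1.2700, 0.8714, 1.1600)

ω×(Iω) gyroscopic = (-0.0384, -0.0320, -0.0288)
angular accel α = (-1.2700, 0.8714, 1.1600)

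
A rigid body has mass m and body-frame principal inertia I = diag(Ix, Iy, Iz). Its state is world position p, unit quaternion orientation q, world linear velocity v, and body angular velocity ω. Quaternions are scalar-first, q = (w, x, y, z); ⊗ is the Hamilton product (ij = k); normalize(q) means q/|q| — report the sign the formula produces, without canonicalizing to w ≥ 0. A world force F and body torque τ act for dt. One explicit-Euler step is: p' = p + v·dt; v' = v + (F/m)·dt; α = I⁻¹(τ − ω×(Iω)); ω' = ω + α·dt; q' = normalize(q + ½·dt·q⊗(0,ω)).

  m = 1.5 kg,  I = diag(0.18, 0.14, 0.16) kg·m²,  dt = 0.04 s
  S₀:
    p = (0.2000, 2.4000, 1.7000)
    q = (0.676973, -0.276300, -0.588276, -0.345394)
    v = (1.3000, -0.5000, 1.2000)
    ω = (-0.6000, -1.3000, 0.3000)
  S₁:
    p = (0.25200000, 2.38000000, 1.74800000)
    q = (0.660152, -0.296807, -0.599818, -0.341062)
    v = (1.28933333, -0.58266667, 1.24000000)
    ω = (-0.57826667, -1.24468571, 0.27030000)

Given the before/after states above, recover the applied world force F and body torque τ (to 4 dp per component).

v₁ − v₀ = (-0.01066667, -0.08266667, 0.04000000)
F = m·Δv/dt = (-0.4000, -3.1000, 1.5000)
rate change Δω = (0.02173333, 0.05531429, -0.02970000)
applied torque τ = (0.0900, 0.1900, -0.1500)

F = (-0.4000, -3.1000, 1.5000)
τ = (0.0900, 0.1900, -0.1500)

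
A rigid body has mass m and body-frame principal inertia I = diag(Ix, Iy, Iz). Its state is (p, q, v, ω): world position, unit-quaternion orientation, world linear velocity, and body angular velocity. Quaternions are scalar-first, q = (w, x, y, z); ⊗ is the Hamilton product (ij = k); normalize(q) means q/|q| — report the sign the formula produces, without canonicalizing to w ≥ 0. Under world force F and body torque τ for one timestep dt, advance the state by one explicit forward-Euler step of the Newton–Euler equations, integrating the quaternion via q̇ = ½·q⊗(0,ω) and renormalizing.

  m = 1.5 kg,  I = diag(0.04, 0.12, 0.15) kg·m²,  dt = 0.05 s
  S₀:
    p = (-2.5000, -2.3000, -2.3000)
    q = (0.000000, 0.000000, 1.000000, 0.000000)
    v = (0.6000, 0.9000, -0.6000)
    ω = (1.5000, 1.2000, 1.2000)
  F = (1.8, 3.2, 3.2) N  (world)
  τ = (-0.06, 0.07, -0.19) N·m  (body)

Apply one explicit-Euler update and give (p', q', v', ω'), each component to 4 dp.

p' = (-2.4700, -2.2550, -2.3300)
q' = (-0.0300, 0.0300, 0.9984, -0.0374)
v' = (0.6600, 1.0067, -0.4933)
ω' = (1.3710, 1.3117, 1.0887)

p + v·dt = (-2.4700, -2.2550, -2.3300)
v' = v + a·dt = (0.6600, 1.0067, -0.4933)
angular accel α = (-2.5800, 2.2333, -2.2267)
new body rate ω' = (1.3710, 1.3117, 1.0887)
2q̇ = q⊗(0,ω) = (-1.2000000, 1.2000000, 0.0000000, -1.5000000)
q' = normalize(q + ½dt·q⊗(0,ω)) = (-0.0300, 0.0300, 0.9984, -0.0374)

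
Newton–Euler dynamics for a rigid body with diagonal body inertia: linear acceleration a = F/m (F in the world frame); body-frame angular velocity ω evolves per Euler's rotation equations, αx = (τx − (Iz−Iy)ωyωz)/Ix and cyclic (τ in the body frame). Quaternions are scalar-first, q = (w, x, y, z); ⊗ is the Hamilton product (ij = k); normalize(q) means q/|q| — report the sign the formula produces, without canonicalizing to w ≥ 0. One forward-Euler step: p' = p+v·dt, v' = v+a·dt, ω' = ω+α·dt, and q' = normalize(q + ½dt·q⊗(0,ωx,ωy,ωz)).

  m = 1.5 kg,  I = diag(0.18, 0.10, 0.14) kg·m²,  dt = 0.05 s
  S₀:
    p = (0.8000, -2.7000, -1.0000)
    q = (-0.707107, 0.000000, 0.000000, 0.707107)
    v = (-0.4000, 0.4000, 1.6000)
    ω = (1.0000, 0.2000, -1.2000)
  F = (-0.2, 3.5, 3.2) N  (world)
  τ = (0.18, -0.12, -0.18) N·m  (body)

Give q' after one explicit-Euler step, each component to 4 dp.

Hamilton product q⊗(0,ω) = (0.8485284, -0.8485284, 0.5656856, 0.8485284)
q' = normalize(q + ½dt·q⊗(0,ω)) = (-0.6854, -0.0212, 0.0141, 0.7278)

q' = (-0.6854, -0.0212, 0.0141, 0.7278)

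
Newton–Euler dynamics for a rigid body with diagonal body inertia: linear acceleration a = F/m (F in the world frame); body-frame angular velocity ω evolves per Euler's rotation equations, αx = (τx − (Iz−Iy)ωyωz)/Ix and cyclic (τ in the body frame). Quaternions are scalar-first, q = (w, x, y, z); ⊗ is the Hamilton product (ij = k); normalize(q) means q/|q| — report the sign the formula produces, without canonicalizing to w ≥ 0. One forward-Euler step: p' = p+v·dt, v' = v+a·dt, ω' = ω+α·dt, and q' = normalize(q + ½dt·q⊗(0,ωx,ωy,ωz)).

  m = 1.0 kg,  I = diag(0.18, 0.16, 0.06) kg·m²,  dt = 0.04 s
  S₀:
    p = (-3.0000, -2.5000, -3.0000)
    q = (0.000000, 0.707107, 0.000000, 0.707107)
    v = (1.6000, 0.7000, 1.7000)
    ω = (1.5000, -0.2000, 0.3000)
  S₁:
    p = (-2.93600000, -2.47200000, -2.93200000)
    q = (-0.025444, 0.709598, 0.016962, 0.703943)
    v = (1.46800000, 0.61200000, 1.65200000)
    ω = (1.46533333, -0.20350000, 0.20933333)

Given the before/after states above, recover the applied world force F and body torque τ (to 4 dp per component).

F = (-3.3000, -2.2000, -1.2000)
τ = (-0.1500, 0.0400, -0.1300)

v₁ − v₀ = (-0.13200000, -0.08800000, -0.04800000)
applied force F = (-3.3000, -2.2000, -1.2000)
rate change Δω = (-0.03466667, -0.00350000, -0.09066667)
precession coupling = (0.0060, 0.0540, 0.0060)
τ = I·(Δω/dt) + ω₀×(Iω₀) = (-0.1500, 0.0400, -0.1300)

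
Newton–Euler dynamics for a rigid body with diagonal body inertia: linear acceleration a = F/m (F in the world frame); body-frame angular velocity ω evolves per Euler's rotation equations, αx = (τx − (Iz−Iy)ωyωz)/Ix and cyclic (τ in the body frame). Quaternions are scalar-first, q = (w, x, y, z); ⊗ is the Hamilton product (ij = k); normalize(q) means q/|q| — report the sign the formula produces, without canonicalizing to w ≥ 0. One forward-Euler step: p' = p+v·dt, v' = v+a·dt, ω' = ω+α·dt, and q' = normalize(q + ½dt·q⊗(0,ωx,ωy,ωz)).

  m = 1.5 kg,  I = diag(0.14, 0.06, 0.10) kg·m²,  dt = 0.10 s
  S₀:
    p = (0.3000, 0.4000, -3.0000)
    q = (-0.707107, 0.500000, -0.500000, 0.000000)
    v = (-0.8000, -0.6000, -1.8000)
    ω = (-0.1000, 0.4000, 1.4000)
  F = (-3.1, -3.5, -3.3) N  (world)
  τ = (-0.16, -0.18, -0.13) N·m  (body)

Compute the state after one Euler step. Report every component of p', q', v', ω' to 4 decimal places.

p' = (0.2200, 0.3400, -3.1800)
q' = (-0.6928, 0.4673, -0.5477, -0.0419)
v' = (-1.0067, -0.8333, -2.0200)
ω' = (-0.2303, 0.1093, 1.2668)

α = I⁻¹(τ − ω×Iω) = (-1.3029, -2.9067, -1.3320)
ω' = ω + α·dt = (-0.2303, 0.1093, 1.2668)
Hamilton product q⊗(0,ω) = (0.2500000, -0.6292893, -0.9828428, -0.8399498)
updated quaternion q' = (-0.6928, 0.4673, -0.5477, -0.0419)
linear accel F/m = (-2.0667, -2.3333, -2.2000)
new position p' = (0.2200, 0.3400, -3.1800)
v' = v + a·dt = (-1.0067, -0.8333, -2.0200)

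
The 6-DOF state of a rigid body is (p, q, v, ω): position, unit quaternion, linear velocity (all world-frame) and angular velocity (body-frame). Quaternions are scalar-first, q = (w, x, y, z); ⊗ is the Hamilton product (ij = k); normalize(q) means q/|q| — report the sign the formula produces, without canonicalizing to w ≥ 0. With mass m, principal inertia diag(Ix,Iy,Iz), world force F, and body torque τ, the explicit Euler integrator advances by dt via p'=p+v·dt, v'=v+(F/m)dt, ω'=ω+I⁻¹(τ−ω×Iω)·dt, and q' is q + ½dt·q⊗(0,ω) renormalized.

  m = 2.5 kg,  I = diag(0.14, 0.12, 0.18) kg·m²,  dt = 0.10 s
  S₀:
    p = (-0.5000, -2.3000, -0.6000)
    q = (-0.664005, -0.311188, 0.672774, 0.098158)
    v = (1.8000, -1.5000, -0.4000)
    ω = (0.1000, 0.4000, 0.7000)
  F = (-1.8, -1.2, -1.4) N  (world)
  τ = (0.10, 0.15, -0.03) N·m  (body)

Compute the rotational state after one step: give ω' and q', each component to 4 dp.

precession coupling ω×(Iω) = (0.0168, -0.0028, -0.0008)
angular accel α = (0.5943, 1.2733, -0.1622)
new body rate ω' = (0.1594, 0.5273, 0.6838)
Hamilton product q⊗(0,ω) = (-0.3067014, 0.3652781, -0.0379546, -0.6565561)
q + ½dt·q⊗(0,ω), renormalized = (-0.6788, -0.2927, 0.6703, 0.0653)

ω' = (0.1594, 0.5273, 0.6838)
q' = (-0.6788, -0.2927, 0.6703, 0.0653)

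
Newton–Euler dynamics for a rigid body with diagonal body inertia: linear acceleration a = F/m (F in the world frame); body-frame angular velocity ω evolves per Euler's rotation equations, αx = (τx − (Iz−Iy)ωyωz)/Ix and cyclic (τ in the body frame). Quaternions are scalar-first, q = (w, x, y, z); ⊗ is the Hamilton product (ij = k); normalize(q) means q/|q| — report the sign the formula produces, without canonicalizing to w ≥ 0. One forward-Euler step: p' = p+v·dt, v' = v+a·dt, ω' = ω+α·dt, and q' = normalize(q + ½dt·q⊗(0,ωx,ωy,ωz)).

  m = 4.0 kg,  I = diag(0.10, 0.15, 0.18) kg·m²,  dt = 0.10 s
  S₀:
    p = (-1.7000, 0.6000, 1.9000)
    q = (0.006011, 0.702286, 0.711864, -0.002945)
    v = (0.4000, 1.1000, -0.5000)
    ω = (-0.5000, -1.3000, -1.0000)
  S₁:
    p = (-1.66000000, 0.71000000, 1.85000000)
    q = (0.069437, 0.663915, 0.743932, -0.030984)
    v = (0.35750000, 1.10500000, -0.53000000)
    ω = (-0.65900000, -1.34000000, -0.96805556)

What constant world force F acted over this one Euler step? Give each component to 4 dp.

F = (-1.7000, 0.2000, -1.2000)

velocity change Δv = (-0.04250000, 0.00500000, -0.03000000)
F = m·Δv/dt = (-1.7000, 0.2000, -1.2000)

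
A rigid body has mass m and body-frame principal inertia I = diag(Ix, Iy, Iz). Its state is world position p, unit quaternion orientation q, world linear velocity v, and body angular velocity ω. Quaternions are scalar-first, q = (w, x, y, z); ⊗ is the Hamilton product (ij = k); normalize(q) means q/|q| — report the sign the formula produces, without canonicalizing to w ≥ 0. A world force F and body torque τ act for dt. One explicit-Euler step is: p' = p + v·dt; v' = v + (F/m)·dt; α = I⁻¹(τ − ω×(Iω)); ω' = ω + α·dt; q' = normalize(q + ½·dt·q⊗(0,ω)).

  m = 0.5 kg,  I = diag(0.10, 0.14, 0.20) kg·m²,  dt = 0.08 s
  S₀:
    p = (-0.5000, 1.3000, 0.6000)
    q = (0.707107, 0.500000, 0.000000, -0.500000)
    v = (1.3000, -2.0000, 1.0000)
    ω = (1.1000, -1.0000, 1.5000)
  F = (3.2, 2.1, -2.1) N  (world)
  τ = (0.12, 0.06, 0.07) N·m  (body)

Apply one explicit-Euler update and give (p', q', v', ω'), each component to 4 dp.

p' = (-0.3960, 1.1400, 0.6800)
q' = (0.7126, 0.5093, -0.0800, -0.4759)
v' = (1.8120, -1.6640, 0.6640)
ω' = (1.2680, -0.8714, 1.5456)

ω×(Iω) gyroscopic = (-0.0900, -0.1650, -0.0440)
(τ − ω×Iω)/I = (2.1000, 1.6071, 0.5700)
ω' = ω + α·dt = (1.2680, -0.8714, 1.5456)
2q̇ = q⊗(0,ω) = (0.2000000, 0.2778177, -2.0071070, 0.5606605)
q' = normalize(q + ½dt·q⊗(0,ω)) = (0.7126, 0.5093, -0.0800, -0.4759)
linear accel F/m = (6.4000, 4.2000, -4.2000)
p' = p + v·dt = (-0.3960, 1.1400, 0.6800)
v' = v + a·dt = (1.8120, -1.6640, 0.6640)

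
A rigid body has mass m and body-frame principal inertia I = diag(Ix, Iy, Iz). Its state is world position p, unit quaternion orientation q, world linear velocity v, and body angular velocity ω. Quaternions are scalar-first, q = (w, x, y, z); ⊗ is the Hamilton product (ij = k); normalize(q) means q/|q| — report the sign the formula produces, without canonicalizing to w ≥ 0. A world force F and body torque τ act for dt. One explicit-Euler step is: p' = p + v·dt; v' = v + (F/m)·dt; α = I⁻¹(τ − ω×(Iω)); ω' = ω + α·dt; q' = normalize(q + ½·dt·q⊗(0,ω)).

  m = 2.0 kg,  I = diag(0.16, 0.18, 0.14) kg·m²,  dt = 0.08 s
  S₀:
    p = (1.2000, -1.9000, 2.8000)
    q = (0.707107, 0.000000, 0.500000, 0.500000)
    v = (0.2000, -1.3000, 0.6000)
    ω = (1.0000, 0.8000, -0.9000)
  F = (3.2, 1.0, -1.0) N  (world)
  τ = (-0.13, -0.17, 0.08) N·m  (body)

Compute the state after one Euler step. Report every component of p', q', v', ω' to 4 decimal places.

p' = (1.2160, -2.0040, 2.8480)
q' = (0.7077, -0.0057, 0.5416, 0.4537)
v' = (0.3280, -1.2600, 0.5600)
ω' = (0.9206, 0.7324, -0.8634)

linear accel F/m = (1.6000, 0.5000, -0.5000)
p + v·dt = (1.2160, -2.0040, 2.8480)
v' = v + a·dt = (0.3280, -1.2600, 0.5600)
α = I⁻¹(τ − ω×Iω) = (-0.9925, -0.8444, 0.4571)
ω' = ω + α·dt = (0.9206, 0.7324, -0.8634)
q⊗(0,ω) = (0.0500000, -0.1428930, 1.0656856, -1.1363963)
q' = normalize(q + ½dt·q⊗(0,ω)) = (0.7077, -0.0057, 0.5416, 0.4537)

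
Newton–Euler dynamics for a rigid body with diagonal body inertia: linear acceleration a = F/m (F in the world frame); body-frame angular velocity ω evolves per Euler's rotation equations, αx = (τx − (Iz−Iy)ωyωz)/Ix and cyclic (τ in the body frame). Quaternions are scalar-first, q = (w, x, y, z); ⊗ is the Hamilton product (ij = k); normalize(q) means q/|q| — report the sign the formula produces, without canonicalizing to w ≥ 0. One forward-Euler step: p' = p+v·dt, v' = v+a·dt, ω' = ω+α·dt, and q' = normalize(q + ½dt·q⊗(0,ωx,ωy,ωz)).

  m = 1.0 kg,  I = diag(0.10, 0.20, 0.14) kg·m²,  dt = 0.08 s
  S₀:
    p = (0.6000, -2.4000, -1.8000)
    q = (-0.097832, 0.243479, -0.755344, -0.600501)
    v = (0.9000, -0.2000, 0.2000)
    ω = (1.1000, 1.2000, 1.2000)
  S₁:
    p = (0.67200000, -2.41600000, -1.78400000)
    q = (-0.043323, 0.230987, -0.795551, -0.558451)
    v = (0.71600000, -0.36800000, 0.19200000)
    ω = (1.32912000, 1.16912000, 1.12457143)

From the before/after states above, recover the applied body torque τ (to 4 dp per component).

τ = (0.2000, -0.1300, 0.0000)

rate change Δω = (0.22912000, -0.03088000, -0.07542857)
ω₀×(Iω₀) = (-0.0864, -0.0528, 0.1320)
I·α + gyro = (0.2000, -0.1300, 0.0000)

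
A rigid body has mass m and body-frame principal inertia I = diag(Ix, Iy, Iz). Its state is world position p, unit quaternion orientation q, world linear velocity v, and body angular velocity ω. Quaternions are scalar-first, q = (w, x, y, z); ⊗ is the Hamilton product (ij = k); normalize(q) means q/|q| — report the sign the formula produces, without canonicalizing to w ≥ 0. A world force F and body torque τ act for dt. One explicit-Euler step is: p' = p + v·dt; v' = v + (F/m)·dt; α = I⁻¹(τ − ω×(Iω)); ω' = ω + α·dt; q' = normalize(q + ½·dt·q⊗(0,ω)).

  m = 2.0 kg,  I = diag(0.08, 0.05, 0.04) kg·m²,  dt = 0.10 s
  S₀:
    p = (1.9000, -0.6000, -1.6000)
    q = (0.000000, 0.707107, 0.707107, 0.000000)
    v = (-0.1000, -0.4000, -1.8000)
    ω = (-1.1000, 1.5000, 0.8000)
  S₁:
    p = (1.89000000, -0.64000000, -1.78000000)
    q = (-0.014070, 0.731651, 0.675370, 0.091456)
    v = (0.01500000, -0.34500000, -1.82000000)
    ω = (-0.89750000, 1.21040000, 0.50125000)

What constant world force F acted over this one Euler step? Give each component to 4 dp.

v₁ − v₀ = (0.11500000, 0.05500000, -0.02000000)
applied force F = (2.3000, 1.1000, -0.4000)

F = (2.3000, 1.1000, -0.4000)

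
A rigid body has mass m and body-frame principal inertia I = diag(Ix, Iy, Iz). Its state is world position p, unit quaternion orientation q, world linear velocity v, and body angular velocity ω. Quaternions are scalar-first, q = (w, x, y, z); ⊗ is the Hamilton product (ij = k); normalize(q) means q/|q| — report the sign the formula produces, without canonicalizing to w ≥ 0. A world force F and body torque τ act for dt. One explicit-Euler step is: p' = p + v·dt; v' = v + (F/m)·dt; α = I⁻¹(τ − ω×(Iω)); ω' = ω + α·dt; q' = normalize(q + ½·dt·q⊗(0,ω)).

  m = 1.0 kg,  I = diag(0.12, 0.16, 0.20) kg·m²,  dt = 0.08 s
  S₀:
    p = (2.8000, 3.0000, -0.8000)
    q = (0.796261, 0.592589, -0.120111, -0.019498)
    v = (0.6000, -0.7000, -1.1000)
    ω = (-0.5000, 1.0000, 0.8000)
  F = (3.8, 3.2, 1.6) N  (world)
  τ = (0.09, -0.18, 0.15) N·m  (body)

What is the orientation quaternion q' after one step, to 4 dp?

2q̇ = q⊗(0,ω) = (0.4320039, -0.4747213, 0.3319388, 1.1695423)
updated quaternion q' = (0.8123, 0.5727, -0.1067, 0.0272)

q' = (0.8123, 0.5727, -0.1067, 0.0272)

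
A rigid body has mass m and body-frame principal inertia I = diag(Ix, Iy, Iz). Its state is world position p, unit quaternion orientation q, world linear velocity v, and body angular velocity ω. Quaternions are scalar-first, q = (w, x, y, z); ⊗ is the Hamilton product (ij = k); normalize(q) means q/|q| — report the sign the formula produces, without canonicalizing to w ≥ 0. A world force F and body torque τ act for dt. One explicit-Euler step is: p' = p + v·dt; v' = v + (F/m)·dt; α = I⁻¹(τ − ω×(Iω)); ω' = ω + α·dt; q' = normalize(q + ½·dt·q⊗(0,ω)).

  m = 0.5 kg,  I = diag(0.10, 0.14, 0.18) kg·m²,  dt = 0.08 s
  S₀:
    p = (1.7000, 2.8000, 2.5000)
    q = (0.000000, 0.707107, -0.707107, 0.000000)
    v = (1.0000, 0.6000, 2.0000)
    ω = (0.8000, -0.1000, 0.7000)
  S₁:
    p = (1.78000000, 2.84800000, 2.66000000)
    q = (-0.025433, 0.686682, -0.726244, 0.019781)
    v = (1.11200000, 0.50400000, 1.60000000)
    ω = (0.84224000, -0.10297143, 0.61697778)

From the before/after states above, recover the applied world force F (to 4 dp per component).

F = (0.7000, -0.6000, -2.5000)

Δv = v₁−v₀ = (0.11200000, -0.09600000, -0.40000000)
F = m·Δv/dt = (0.7000, -0.6000, -2.5000)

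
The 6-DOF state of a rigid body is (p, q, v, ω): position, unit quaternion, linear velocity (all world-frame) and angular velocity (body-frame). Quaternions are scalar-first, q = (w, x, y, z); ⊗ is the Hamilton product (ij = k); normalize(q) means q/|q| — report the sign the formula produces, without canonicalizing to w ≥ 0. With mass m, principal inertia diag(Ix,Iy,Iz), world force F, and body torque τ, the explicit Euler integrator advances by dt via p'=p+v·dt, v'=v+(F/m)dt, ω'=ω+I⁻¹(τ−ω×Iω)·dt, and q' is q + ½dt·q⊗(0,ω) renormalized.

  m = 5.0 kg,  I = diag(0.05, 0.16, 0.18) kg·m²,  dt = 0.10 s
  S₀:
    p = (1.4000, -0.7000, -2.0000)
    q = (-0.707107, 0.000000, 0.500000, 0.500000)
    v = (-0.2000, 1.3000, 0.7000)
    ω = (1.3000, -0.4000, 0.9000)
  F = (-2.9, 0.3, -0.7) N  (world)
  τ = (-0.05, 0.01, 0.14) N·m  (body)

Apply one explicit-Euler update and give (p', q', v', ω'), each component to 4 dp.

linear accel F/m = (-0.5800, 0.0600, -0.1400)
p' = p + v·dt = (1.3800, -0.5700, -1.9300)
v + (F/m)dt = (-0.2580, 1.3060, 0.6860)
ω×(Iω) gyroscopic = (-0.0072, -0.1521, -0.0572)
angular accel α = (-0.8560, 1.0131, 1.0956)
ω' = ω + α·dt = (1.2144, -0.2987, 1.0096)
2q̇ = q⊗(0,ω) = (-0.2500000, -0.2692391, 0.9328428, -1.2863963)
q + ½dt·q⊗(0,ω), renormalized = (-0.7172, -0.0134, 0.5448, 0.4342)

p' = (1.3800, -0.5700, -1.9300)
q' = (-0.7172, -0.0134, 0.5448, 0.4342)
v' = (-0.2580, 1.3060, 0.6860)
ω' = (1.2144, -0.2987, 1.0096)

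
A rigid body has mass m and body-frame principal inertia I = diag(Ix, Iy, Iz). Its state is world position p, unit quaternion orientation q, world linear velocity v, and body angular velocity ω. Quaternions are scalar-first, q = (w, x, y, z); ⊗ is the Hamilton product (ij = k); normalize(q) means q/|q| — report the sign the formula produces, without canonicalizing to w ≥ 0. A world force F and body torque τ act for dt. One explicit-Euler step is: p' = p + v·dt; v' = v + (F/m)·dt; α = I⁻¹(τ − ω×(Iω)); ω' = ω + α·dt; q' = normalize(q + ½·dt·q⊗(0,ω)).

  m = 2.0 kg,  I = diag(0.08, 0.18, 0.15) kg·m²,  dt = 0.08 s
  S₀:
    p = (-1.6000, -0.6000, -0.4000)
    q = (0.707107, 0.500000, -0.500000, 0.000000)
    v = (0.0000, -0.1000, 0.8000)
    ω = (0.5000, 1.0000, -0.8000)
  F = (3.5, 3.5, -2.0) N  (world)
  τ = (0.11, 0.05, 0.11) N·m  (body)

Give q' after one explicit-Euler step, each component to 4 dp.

q⊗(0,ω) = (0.2500000, 0.7535535, 1.1071070, 0.1843144)
updated quaternion q' = (0.7160, 0.5293, -0.4550, 0.0074)

q' = (0.7160, 0.5293, -0.4550, 0.0074)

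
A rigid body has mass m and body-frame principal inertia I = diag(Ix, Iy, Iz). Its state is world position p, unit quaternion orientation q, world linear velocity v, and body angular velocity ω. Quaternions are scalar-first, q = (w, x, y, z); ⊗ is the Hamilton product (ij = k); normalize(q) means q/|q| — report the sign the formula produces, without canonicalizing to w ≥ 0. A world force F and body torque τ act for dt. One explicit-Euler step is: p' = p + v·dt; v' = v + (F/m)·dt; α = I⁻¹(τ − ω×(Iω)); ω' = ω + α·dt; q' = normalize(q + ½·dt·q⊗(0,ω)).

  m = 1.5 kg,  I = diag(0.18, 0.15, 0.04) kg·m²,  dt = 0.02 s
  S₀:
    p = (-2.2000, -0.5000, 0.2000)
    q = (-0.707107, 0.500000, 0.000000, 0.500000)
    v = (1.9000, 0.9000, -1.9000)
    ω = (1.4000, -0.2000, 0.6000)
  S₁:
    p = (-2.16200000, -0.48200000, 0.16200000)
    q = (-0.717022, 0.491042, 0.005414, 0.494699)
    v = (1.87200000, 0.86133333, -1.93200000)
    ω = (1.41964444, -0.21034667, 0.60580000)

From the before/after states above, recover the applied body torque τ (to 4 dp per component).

τ = (0.1900, 0.0400, 0.0200)

rate change Δω = (0.01964444, -0.01034667, 0.00580000)
τ = I·(Δω/dt) + ω₀×(Iω₀) = (0.1900, 0.0400, 0.0200)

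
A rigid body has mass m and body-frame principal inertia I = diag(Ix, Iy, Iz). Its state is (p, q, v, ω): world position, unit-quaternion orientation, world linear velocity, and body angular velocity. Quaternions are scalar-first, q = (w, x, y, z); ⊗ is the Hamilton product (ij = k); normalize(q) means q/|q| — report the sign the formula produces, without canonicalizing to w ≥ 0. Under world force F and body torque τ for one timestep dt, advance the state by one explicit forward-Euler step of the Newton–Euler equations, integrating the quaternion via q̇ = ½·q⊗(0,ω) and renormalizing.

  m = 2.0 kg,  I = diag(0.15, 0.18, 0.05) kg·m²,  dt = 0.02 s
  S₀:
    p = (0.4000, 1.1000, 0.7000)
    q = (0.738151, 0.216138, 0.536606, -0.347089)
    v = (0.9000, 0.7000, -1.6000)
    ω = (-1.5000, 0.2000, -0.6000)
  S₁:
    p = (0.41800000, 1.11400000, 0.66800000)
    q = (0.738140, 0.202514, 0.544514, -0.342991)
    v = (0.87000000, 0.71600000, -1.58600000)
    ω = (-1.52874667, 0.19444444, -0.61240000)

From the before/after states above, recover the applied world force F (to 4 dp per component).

F = (-3.0000, 1.6000, 1.4000)

Δv = v₁−v₀ = (-0.03000000, 0.01600000, 0.01400000)
m·(v₁−v₀)/dt = (-3.0000, 1.6000, 1.4000)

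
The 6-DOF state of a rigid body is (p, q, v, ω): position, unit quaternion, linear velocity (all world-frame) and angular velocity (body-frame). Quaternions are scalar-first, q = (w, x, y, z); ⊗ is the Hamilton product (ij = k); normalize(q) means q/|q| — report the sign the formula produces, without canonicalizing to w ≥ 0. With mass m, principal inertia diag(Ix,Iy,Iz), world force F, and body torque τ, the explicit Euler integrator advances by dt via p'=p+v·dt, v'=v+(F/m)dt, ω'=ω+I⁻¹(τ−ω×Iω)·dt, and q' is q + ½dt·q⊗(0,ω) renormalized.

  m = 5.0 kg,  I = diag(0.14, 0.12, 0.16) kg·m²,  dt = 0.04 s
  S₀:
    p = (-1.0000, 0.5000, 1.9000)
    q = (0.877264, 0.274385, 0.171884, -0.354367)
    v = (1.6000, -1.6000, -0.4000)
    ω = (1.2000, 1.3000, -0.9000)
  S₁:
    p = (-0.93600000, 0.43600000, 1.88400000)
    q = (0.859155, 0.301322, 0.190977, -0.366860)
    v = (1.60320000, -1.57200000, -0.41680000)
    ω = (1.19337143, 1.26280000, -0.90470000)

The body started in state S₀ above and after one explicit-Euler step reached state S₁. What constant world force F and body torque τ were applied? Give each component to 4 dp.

Δv = v₁−v₀ = (0.00320000, 0.02800000, -0.01680000)
m·(v₁−v₀)/dt = (0.4000, 3.5000, -2.1000)
Δω = ω₁−ω₀ = (-0.00662857, -0.03720000, -0.00470000)
τ = I·(Δω/dt) + ω₀×(Iω₀) = (-0.0700, -0.0900, -0.0500)

F = (0.4000, 3.5000, -2.1000)
τ = (-0.0700, -0.0900, -0.0500)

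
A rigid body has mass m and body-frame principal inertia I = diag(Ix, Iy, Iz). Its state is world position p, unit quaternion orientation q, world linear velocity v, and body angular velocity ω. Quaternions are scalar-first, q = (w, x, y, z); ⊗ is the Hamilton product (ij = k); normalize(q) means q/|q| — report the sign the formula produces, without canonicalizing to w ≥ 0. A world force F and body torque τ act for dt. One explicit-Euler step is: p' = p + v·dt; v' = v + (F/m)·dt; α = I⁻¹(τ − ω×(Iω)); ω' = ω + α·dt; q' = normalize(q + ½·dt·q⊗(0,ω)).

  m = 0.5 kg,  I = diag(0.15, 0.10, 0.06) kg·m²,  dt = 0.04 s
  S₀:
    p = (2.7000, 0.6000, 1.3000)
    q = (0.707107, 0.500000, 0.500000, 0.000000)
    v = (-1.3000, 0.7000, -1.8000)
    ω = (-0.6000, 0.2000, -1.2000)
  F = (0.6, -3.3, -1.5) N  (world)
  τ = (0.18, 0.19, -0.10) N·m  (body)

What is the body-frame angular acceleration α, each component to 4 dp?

ω×(Iω) gyroscopic = (0.0096, 0.0648, 0.0060)
α = I⁻¹(τ − ω×Iω) = (1.1360, 1.2520, -1.7667)

α = (1.1360, 1.2520, -1.7667)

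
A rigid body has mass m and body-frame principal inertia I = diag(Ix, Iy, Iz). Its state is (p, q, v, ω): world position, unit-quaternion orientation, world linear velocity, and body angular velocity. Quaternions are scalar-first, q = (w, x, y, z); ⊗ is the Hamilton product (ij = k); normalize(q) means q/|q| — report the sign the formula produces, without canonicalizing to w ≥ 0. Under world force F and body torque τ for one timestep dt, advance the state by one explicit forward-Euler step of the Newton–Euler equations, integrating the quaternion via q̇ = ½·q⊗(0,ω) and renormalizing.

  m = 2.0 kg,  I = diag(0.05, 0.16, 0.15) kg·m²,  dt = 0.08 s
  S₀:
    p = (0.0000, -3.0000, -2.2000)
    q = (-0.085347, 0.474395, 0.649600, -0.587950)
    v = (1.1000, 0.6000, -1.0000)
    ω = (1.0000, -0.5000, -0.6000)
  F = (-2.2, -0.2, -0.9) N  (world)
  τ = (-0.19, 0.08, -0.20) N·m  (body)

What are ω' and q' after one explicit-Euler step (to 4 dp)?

ω' = (0.7008, -0.4900, -0.6773)
q' = (-0.1053, 0.4431, 0.6384, -0.6206)

gyro term ω×Iω = (-0.0030, 0.0600, -0.0550)
(τ − ω×Iω)/I = (-3.7400, 0.1250, -0.9667)
ω' = ω + α·dt = (0.7008, -0.4900, -0.6773)
q⊗(0,ω) = (-0.5023650, -0.7690820, -0.2606395, -0.8355893)
updated quaternion q' = (-0.1053, 0.4431, 0.6384, -0.6206)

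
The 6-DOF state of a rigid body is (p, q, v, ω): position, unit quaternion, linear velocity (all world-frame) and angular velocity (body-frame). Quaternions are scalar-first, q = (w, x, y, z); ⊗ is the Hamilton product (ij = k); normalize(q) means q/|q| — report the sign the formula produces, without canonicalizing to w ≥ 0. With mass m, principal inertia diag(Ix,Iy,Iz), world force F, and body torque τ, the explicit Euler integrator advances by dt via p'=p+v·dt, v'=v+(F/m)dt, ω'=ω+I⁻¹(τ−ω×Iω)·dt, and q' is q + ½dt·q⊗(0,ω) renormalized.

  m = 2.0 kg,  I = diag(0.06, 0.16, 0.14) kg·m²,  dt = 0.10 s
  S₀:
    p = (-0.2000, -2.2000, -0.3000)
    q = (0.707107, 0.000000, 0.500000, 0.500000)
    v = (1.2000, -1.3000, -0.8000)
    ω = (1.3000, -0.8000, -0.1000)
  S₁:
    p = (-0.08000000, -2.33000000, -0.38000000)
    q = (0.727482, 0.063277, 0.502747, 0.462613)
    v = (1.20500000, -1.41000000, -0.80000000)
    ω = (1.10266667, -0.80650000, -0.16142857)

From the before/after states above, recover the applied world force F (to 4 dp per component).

velocity change Δv = (0.00500000, -0.11000000, 0.00000000)
F = m·Δv/dt = (0.1000, -2.2000, 0.0000)

F = (0.1000, -2.2000, 0.0000)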